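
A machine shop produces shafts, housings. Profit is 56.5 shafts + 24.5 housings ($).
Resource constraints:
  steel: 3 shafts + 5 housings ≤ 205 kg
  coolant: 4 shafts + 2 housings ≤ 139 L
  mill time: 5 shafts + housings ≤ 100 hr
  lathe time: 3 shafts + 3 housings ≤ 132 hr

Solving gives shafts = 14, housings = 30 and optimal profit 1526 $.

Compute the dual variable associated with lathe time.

Check each constraint at x*: steel 192/205 (slack 13); coolant 116/139 (slack 23); mill time 100/100 (tight); lathe time 132/132 (tight).
By complementary slackness, y = 0 for the non-binding constraints.
From A_Bᵀ y = c: 5·y_mill time + 3·y_lathe time = 56.5; 1·y_mill time + 3·y_lathe time = 24.5.
→ y_mill time = 8 and y_lathe time = 5.5.
Shadow price of lathe time = 5.5.

5.5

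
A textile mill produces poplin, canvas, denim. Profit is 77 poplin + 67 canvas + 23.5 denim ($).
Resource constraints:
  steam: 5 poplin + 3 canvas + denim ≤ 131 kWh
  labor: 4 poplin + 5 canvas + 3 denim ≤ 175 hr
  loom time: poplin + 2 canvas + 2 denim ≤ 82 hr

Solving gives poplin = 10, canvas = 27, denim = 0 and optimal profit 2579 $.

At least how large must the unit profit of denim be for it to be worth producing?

Check each constraint at x*: steam 131/131 (tight); labor 175/175 (tight); loom time 64/82 (slack 18).
Slack constraints have shadow price 0 (complementary slackness).
Dual feasibility on the basic columns requires 5·y_steam + 4·y_labor = 77, 3·y_steam + 5·y_labor = 67.
→ y_steam = 9 and y_labor = 8.
denim enters the basis when its profit ≥ yᵀa₃ = 9·1 + 8·3 = 33.

33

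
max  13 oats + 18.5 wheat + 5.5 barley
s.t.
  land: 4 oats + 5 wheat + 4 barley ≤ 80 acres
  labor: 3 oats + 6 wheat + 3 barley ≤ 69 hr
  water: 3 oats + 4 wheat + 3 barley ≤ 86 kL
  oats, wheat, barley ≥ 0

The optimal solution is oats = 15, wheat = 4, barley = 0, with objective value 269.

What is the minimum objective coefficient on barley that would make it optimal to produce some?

Binding: land and labor. Non-binding: water (25 unused).
By complementary slackness, y = 0 for the non-binding constraint.
Dual feasibility on the basic columns requires 4·y_land + 3·y_labor = 13, 5·y_land + 6·y_labor = 18.5.
Solving: y_land = 2.5, y_labor = 1.
barley enters the basis when its profit ≥ yᵀa₃ = 2.5·4 + 1·3 = 13.

13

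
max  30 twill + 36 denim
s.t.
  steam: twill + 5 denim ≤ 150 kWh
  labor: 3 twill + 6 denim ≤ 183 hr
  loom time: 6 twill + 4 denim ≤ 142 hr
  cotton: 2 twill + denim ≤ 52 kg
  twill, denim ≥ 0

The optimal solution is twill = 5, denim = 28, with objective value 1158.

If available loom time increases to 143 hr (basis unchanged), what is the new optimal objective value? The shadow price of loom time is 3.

1161

Δb = 1, so new z* = 1158 + (3)·(1) = 1158 + 3 = 1161.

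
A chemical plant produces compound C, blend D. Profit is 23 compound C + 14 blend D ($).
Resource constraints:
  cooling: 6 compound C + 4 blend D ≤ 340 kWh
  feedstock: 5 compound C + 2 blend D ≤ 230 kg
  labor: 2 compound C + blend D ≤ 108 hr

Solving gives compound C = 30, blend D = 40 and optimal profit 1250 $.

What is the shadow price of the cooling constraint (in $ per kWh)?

Check each constraint at x*: cooling 340/340 (tight); feedstock 230/230 (tight); labor 100/108 (slack 8).
Slack constraints have shadow price 0 (complementary slackness).
Dual feasibility on the basic columns requires 6·y_cooling + 5·y_feedstock = 23, 4·y_cooling + 2·y_feedstock = 14.
Solving: y_cooling = 3, y_feedstock = 1.
Shadow price of cooling = 3.

3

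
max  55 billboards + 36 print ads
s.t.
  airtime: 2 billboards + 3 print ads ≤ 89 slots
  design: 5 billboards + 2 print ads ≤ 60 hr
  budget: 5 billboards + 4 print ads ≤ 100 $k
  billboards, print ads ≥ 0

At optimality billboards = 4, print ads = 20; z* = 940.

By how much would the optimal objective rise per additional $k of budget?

Check each constraint at x*: airtime 68/89 (slack 21); design 60/60 (tight); budget 100/100 (tight).
By complementary slackness, y = 0 for the non-binding constraint.
From A_Bᵀ y = c: 5·y_design + 5·y_budget = 55; 2·y_design + 4·y_budget = 36.
Solving: y_design = 4, y_budget = 7.
Shadow price of budget = 7.

7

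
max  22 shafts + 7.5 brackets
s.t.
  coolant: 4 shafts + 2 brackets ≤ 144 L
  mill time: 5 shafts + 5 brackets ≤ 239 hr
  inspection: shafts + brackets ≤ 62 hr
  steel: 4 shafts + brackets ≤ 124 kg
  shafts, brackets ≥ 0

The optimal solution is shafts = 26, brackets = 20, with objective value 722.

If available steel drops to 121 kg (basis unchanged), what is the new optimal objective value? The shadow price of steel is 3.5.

711.5

Δb = -3, so new z* = 722 + (3.5)·(-3) = 722 − 10.5 = 711.5.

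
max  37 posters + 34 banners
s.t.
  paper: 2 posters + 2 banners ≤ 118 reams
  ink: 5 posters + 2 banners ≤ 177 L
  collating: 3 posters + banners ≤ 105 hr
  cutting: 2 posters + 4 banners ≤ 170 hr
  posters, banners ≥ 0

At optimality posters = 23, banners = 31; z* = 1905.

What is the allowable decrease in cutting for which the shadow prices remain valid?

80

Binding constraints: ink, cutting. The basis is B = [[5,2],[2,4]] with det 16.
Per unit decrease in cutting, x* moves by d = (0.125, -0.3125).
The basis stays optimal until collating becomes binding; allowable decrease = 80 hr.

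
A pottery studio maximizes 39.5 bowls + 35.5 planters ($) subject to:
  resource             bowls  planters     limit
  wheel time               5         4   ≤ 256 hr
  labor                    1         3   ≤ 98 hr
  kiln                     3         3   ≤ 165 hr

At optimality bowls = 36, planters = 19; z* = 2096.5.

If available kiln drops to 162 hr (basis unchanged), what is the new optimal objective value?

Check each constraint at x*: wheel time 256/256 (tight); labor 93/98 (slack 5); kiln 165/165 (tight).
By complementary slackness, y = 0 for the non-binding constraint.
The binding rows give the dual system: 5·y_wheel time + 3·y_kiln = 39.5 and 4·y_wheel time + 3·y_kiln = 35.5.
→ y_wheel time = 4 and y_kiln = 6.5.
Δz = y_kiln·Δb = 6.5 × (-3) = -19.5, so new z* = 2096.5 − 19.5 = 2077.

2077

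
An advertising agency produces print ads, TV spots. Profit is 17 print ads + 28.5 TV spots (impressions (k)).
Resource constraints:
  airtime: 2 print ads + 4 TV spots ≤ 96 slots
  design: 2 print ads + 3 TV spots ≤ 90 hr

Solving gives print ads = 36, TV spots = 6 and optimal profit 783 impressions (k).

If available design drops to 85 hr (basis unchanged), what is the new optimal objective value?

Check each constraint at x*: airtime 96/96 (tight); design 90/90 (tight).
The binding rows give the dual system: 2·y_airtime + 2·y_design = 17 and 4·y_airtime + 3·y_design = 28.5.
This yields shadow prices y_airtime = 3, y_design = 5.5.
Δz = y_design·Δb = 5.5 × (-5) = -27.5, so new z* = 783 − 27.5 = 755.5.

755.5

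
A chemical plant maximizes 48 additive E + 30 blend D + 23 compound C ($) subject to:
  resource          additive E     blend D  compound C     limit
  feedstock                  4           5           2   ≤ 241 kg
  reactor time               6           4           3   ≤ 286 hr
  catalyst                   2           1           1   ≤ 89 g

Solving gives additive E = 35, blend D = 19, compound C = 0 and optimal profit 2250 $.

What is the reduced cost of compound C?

-1

At the optimum: feedstock uses 235 of 241 (slack = 6); reactor time uses 286 of 286 (binding); catalyst uses 89 of 89 (binding).
Since feedstock is not tight, its dual is 0.
From A_Bᵀ y = c: 6·y_reactor time + 2·y_catalyst = 48; 4·y_reactor time + 1·y_catalyst = 30.
→ y_reactor time = 6 and y_catalyst = 6.
Reduced cost of compound C: c₃ − yᵀa₃ = 23 − (6·3 + 6·1) = 23 − 24 = -1.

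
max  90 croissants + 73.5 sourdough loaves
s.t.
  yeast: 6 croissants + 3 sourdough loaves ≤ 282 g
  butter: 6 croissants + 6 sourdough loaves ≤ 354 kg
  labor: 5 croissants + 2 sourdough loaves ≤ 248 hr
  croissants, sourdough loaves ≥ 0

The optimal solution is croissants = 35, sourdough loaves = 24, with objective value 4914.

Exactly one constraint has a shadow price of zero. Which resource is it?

labor

yeast: 282/282 (binding)
butter: 354/354 (binding)
labor: 223/248 (slack 25)
By complementary slackness, a constraint with positive slack has shadow price 0 → labor.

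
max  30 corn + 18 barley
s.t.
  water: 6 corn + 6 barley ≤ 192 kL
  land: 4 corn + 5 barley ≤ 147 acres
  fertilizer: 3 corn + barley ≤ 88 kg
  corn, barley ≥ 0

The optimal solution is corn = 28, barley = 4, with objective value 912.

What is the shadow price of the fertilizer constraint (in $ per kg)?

6

Check each constraint at x*: water 192/192 (tight); land 132/147 (slack 15); fertilizer 88/88 (tight).
By complementary slackness, y = 0 for the non-binding constraint.
From A_Bᵀ y = c: 6·y_water + 3·y_fertilizer = 30; 6·y_water + 1·y_fertilizer = 18.
Solving: y_water = 2, y_fertilizer = 6.
Shadow price of fertilizer = 6.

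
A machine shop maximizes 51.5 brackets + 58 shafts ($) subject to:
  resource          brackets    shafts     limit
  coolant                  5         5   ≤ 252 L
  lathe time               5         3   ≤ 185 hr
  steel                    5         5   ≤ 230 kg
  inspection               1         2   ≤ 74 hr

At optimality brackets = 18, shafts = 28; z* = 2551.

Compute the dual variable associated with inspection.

Check each constraint at x*: coolant 230/252 (slack 22); lathe time 174/185 (slack 11); steel 230/230 (tight); inspection 74/74 (tight).
Slack constraints have shadow price 0 (complementary slackness).
The binding rows give the dual system: 5·y_steel + 1·y_inspection = 51.5 and 5·y_steel + 2·y_inspection = 58.
→ y_steel = 9 and y_inspection = 6.5.
Shadow price of inspection = 6.5.

6.5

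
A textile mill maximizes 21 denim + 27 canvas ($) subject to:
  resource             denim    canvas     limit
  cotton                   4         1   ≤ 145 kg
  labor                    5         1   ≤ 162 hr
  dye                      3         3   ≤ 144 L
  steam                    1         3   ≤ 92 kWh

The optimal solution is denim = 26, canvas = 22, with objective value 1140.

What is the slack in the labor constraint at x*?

labor used = 5·26 + 1·22 = 152; slack = 162 − 152 = 10.

10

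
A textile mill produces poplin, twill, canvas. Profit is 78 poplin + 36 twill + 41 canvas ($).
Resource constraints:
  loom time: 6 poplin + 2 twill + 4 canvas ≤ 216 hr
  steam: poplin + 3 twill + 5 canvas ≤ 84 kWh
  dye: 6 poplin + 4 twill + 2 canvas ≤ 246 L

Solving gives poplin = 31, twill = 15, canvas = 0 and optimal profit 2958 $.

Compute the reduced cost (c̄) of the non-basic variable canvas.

Binding: loom time and dye. Non-binding: steam (8 unused).
Slack constraints have shadow price 0 (complementary slackness).
Dual feasibility on the basic columns requires 6·y_loom time + 6·y_dye = 78, 2·y_loom time + 4·y_dye = 36.
This yields shadow prices y_loom time = 8, y_dye = 5.
Reduced cost of canvas: c₃ − yᵀa₃ = 41 − (8·4 + 5·2) = 41 − 42 = -1.

-1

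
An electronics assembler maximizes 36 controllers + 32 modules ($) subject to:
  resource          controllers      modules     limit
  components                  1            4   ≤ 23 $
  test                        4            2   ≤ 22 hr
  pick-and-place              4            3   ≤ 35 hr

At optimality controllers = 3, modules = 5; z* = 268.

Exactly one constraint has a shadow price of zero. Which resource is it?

components: 23/23 (binding)
test: 22/22 (binding)
pick-and-place: 27/35 (slack 8)
By complementary slackness, a constraint with positive slack has shadow price 0 → pick-and-place.

pick-and-place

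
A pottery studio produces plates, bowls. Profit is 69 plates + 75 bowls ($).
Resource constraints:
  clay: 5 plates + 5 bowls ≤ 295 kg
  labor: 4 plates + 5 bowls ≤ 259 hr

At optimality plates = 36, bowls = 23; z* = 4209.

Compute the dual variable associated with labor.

Both clay and labor are binding at x*.
Dual feasibility on the basic columns requires 5·y_clay + 4·y_labor = 69, 5·y_clay + 5·y_labor = 75.
Solving: y_clay = 9, y_labor = 6.
Shadow price of labor = 6.

6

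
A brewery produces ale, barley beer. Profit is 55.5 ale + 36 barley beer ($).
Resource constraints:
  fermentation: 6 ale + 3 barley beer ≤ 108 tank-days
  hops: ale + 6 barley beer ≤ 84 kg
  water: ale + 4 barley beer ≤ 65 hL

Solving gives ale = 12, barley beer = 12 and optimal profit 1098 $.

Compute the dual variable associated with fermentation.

At the optimum: fermentation uses 108 of 108 (binding); hops uses 84 of 84 (binding); water uses 60 of 65 (slack = 5).
By complementary slackness, y = 0 for the non-binding constraint.
From A_Bᵀ y = c: 6·y_fermentation + 1·y_hops = 55.5; 3·y_fermentation + 6·y_hops = 36.
This yields shadow prices y_fermentation = 9, y_hops = 1.5.
Shadow price of fermentation = 9.

9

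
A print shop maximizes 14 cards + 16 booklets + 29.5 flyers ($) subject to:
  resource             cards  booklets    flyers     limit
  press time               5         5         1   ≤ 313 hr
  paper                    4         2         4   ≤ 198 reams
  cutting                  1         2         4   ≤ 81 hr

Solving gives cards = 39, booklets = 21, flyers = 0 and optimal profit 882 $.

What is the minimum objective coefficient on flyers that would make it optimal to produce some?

Binding: paper and cutting. Non-binding: press time (13 unused).
Slack constraints have shadow price 0 (complementary slackness).
From A_Bᵀ y = c: 4·y_paper + 1·y_cutting = 14; 2·y_paper + 2·y_cutting = 16.
This yields shadow prices y_paper = 2, y_cutting = 6.
flyers enters the basis when its profit ≥ yᵀa₃ = 2·4 + 6·4 = 32.

32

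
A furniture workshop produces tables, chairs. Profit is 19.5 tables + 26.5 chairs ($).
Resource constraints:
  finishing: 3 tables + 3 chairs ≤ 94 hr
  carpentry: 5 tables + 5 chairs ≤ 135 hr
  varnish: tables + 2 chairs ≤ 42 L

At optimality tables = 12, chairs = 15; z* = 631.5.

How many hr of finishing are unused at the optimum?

13

finishing used = 3·12 + 3·15 = 81; slack = 94 − 81 = 13.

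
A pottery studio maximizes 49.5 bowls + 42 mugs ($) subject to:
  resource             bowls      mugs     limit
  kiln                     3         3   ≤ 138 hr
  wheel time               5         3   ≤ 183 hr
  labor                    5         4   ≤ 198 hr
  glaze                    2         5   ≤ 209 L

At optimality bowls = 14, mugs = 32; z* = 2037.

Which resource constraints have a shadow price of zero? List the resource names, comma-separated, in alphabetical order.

kiln: 138/138 (binding)
wheel time: 166/183 (slack 17)
labor: 198/198 (binding)
glaze: 188/209 (slack 21)
By complementary slackness, a constraint with positive slack has shadow price 0 → glaze, wheel time.

glaze, wheel time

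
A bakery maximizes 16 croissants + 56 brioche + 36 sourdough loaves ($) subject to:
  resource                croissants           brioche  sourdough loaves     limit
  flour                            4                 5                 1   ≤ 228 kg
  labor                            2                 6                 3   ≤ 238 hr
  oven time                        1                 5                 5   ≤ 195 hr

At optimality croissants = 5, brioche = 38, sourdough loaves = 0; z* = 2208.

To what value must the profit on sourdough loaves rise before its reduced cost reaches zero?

At the optimum: flour uses 210 of 228 (slack = 18); labor uses 238 of 238 (binding); oven time uses 195 of 195 (binding).
Slack constraints have shadow price 0 (complementary slackness).
From A_Bᵀ y = c: 2·y_labor + 1·y_oven time = 16; 6·y_labor + 5·y_oven time = 56.
This yields shadow prices y_labor = 6, y_oven time = 4.
sourdough loaves enters the basis when its profit ≥ yᵀa₃ = 6·3 + 4·5 = 38.

38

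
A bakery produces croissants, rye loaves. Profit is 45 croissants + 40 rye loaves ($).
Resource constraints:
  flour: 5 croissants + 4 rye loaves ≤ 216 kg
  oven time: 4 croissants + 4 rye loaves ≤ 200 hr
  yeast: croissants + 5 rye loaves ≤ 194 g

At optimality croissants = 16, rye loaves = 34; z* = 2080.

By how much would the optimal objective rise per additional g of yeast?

Binding: flour and oven time. Non-binding: yeast (8 unused).
Since yeast is not tight, its dual is 0.
From A_Bᵀ y = c: 5·y_flour + 4·y_oven time = 45; 4·y_flour + 4·y_oven time = 40.
This yields shadow prices y_flour = 5, y_oven time = 5.
Shadow price of yeast = 0.

0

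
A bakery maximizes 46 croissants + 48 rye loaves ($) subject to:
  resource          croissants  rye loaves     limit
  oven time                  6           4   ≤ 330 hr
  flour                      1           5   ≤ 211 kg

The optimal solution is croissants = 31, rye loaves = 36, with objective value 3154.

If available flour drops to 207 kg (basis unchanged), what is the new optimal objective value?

3138

Check each constraint at x*: oven time 330/330 (tight); flour 211/211 (tight).
The binding rows give the dual system: 6·y_oven time + 1·y_flour = 46 and 4·y_oven time + 5·y_flour = 48.
Solving: y_oven time = 7, y_flour = 4.
Δz = y_flour·Δb = 4 × (-4) = -16, so new z* = 3154 − 16 = 3138.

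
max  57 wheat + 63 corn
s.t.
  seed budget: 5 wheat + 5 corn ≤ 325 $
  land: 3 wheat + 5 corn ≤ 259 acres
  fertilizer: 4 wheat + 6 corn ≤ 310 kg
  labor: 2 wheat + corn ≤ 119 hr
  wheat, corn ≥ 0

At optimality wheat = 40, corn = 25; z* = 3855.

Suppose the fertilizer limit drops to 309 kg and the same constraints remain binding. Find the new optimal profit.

At the optimum: seed budget uses 325 of 325 (binding); land uses 245 of 259 (slack = 14); fertilizer uses 310 of 310 (binding); labor uses 105 of 119 (slack = 14).
Since land, labor are not tight, their duals are 0.
From A_Bᵀ y = c: 5·y_seed budget + 4·y_fertilizer = 57; 5·y_seed budget + 6·y_fertilizer = 63.
Solving: y_seed budget = 9, y_fertilizer = 3.
Δz = y_fertilizer·Δb = 3 × (-1) = -3, so new z* = 3855 − 3 = 3852.

3852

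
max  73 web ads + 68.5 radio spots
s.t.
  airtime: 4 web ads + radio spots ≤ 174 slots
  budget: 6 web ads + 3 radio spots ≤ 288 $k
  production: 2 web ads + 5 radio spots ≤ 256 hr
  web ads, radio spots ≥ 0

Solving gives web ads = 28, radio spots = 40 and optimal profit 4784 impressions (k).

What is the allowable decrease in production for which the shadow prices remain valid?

Binding constraints: budget, production. The basis is B = [[6,3],[2,5]] with det 24.
Per unit decrease in production, x* moves by d = (0.125, -0.25).
The basis stays optimal until airtime becomes binding; allowable decrease = 88 hr.

88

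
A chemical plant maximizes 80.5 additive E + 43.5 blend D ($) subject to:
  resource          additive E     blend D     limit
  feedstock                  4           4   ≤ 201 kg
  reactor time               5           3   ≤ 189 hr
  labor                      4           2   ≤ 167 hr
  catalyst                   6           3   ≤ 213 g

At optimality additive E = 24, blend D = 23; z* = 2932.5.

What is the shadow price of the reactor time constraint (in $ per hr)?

6.5

Check each constraint at x*: feedstock 188/201 (slack 13); reactor time 189/189 (tight); labor 142/167 (slack 25); catalyst 213/213 (tight).
Since feedstock, labor are not tight, their duals are 0.
Dual feasibility on the basic columns requires 5·y_reactor time + 6·y_catalyst = 80.5, 3·y_reactor time + 3·y_catalyst = 43.5.
→ y_reactor time = 6.5 and y_catalyst = 8.
Shadow price of reactor time = 6.5.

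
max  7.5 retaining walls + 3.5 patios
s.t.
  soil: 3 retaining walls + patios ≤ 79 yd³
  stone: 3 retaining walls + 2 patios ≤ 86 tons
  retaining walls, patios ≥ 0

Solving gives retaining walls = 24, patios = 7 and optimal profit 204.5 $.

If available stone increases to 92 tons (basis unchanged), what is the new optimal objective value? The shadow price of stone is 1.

Δb = 6, so new z* = 204.5 + (1)·(6) = 204.5 + 6 = 210.5.

210.5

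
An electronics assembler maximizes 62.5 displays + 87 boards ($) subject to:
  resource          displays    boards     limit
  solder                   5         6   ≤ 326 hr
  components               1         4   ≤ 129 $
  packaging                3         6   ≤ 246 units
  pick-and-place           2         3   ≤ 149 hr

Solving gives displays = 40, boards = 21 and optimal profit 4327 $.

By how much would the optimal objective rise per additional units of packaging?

At the optimum: solder uses 326 of 326 (binding); components uses 124 of 129 (slack = 5); packaging uses 246 of 246 (binding); pick-and-place uses 143 of 149 (slack = 6).
Slack constraints have shadow price 0 (complementary slackness).
From A_Bᵀ y = c: 5·y_solder + 3·y_packaging = 62.5; 6·y_solder + 6·y_packaging = 87.
→ y_solder = 9.5 and y_packaging = 5.
Shadow price of packaging = 5.

5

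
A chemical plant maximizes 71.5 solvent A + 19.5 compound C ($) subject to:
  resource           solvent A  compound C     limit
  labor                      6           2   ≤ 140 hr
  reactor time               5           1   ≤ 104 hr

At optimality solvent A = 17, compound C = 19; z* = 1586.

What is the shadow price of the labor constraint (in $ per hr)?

Both labor and reactor time are binding at x*.
Dual feasibility on the basic columns requires 6·y_labor + 5·y_reactor time = 71.5, 2·y_labor + 1·y_reactor time = 19.5.
This yields shadow prices y_labor = 6.5, y_reactor time = 6.5.
Shadow price of labor = 6.5.

6.5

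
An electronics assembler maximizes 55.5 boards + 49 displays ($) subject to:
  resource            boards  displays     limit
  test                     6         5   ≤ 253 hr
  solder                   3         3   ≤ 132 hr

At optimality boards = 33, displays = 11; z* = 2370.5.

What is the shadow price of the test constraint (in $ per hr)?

At the optimum: test uses 253 of 253 (binding); solder uses 132 of 132 (binding).
From A_Bᵀ y = c: 6·y_test + 3·y_solder = 55.5; 5·y_test + 3·y_solder = 49.
This yields shadow prices y_test = 6.5, y_solder = 5.5.
Shadow price of test = 6.5.

6.5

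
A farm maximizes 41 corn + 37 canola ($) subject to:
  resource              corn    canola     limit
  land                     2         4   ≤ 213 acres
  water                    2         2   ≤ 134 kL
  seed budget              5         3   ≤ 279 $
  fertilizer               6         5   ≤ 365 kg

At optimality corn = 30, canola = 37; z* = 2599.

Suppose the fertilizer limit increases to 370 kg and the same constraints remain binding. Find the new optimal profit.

2619

Binding: water and fertilizer. Non-binding: land (5 unused), seed budget (18 unused).
Slack constraints have shadow price 0 (complementary slackness).
From A_Bᵀ y = c: 2·y_water + 6·y_fertilizer = 41; 2·y_water + 5·y_fertilizer = 37.
This yields shadow prices y_water = 8.5, y_fertilizer = 4.
Δz = y_fertilizer·Δb = 4 × (5) = 20, so new z* = 2599 + 20 = 2619.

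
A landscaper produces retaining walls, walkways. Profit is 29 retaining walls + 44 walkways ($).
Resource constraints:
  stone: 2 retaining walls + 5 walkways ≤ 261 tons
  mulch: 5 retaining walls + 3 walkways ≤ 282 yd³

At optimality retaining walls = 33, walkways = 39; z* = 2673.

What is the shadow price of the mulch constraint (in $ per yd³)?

3

At the optimum: stone uses 261 of 261 (binding); mulch uses 282 of 282 (binding).
The binding rows give the dual system: 2·y_stone + 5·y_mulch = 29 and 5·y_stone + 3·y_mulch = 44.
→ y_stone = 7 and y_mulch = 3.
Shadow price of mulch = 3.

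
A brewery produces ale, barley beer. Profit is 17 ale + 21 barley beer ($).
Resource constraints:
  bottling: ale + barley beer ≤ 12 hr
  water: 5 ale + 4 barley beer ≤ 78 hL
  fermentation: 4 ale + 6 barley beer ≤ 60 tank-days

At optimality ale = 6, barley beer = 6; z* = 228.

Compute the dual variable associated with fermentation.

Check each constraint at x*: bottling 12/12 (tight); water 54/78 (slack 24); fermentation 60/60 (tight).
Since water is not tight, its dual is 0.
From A_Bᵀ y = c: 1·y_bottling + 4·y_fermentation = 17; 1·y_bottling + 6·y_fermentation = 21.
This yields shadow prices y_bottling = 9, y_fermentation = 2.
Shadow price of fermentation = 2.

2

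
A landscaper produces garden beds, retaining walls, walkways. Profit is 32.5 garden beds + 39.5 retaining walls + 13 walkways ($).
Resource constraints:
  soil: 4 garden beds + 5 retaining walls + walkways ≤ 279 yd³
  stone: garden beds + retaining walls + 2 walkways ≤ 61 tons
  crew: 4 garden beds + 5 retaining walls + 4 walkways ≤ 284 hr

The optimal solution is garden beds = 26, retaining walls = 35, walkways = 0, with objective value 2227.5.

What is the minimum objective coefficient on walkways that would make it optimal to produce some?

Check each constraint at x*: soil 279/279 (tight); stone 61/61 (tight); crew 279/284 (slack 5).
Since crew is not tight, its dual is 0.
From A_Bᵀ y = c: 4·y_soil + 1·y_stone = 32.5; 5·y_soil + 1·y_stone = 39.5.
→ y_soil = 7 and y_stone = 4.5.
walkways enters the basis when its profit ≥ yᵀa₃ = 7·1 + 4.5·2 = 16.

16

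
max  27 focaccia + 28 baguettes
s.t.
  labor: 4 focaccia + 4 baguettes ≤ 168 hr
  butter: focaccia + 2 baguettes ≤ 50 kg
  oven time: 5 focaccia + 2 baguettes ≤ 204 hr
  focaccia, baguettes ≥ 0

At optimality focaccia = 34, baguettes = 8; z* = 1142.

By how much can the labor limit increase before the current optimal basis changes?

Binding constraints: labor, butter. The basis is B = [[4,4],[1,2]] with det 4.
Per unit increase in labor, x* moves by d = (0.5, -0.25).
The basis stays optimal until oven time becomes binding; allowable increase = 9 hr.

9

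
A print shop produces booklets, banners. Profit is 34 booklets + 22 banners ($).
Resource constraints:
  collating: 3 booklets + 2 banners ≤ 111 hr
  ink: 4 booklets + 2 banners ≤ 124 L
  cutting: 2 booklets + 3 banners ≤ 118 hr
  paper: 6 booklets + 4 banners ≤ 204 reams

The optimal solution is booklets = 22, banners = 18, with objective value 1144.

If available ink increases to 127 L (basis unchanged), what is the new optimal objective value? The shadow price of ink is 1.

1147

Δb = 3, so new z* = 1144 + (1)·(3) = 1144 + 3 = 1147.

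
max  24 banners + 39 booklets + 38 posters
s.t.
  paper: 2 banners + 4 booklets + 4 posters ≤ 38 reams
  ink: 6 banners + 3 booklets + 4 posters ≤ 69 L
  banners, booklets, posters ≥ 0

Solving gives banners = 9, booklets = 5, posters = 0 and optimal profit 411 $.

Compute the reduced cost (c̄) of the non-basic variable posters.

Check each constraint at x*: paper 38/38 (tight); ink 69/69 (tight).
From A_Bᵀ y = c: 2·y_paper + 6·y_ink = 24; 4·y_paper + 3·y_ink = 39.
→ y_paper = 9 and y_ink = 1.
Reduced cost of posters: c₃ − yᵀa₃ = 38 − (9·4 + 1·4) = 38 − 40 = -2.

-2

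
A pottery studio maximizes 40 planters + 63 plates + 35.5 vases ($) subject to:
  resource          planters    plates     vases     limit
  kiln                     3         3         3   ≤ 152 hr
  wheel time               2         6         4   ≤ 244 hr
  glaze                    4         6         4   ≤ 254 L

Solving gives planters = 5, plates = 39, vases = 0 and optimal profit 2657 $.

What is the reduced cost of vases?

-6.5

Check each constraint at x*: kiln 132/152 (slack 20); wheel time 244/244 (tight); glaze 254/254 (tight).
Slack constraints have shadow price 0 (complementary slackness).
From A_Bᵀ y = c: 2·y_wheel time + 4·y_glaze = 40; 6·y_wheel time + 6·y_glaze = 63.
→ y_wheel time = 1 and y_glaze = 9.5.
Reduced cost of vases: c₃ − yᵀa₃ = 35.5 − (1·4 + 9.5·4) = 35.5 − 42 = -6.5.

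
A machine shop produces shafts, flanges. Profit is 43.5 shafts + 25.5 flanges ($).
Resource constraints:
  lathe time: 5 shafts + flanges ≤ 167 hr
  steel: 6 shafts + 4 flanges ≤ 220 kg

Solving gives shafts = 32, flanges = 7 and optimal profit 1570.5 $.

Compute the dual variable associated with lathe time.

Check each constraint at x*: lathe time 167/167 (tight); steel 220/220 (tight).
Dual feasibility on the basic columns requires 5·y_lathe time + 6·y_steel = 43.5, 1·y_lathe time + 4·y_steel = 25.5.
→ y_lathe time = 1.5 and y_steel = 6.
Shadow price of lathe time = 1.5.

1.5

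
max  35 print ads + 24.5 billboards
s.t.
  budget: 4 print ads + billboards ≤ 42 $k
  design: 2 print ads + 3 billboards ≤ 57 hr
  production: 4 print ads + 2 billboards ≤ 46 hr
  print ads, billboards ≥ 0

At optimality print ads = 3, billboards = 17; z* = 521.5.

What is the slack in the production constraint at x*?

production used = 4·3 + 2·17 = 46; slack = 46 − 46 = 0.

0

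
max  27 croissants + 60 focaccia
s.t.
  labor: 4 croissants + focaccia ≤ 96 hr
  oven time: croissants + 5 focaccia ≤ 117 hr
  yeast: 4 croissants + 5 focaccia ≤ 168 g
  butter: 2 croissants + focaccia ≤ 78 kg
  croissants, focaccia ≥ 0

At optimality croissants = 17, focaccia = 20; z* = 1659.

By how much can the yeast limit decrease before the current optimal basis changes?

Binding constraints: oven time, yeast. The basis is B = [[1,5],[4,5]] with det -15.
Per unit decrease in yeast, x* moves by d = (-0.3333, 0.0667).
The basis stays optimal until croissants reaches 0; allowable decrease = 51 g.

51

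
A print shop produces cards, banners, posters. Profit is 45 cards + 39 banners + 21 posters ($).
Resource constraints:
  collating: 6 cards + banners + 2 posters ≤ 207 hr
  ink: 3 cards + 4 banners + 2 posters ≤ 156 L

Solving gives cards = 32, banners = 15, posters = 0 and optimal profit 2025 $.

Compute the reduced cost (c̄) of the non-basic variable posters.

Both collating and ink are binding at x*.
From A_Bᵀ y = c: 6·y_collating + 3·y_ink = 45; 1·y_collating + 4·y_ink = 39.
This yields shadow prices y_collating = 3, y_ink = 9.
Reduced cost of posters: c₃ − yᵀa₃ = 21 − (3·2 + 9·2) = 21 − 24 = -3.

-3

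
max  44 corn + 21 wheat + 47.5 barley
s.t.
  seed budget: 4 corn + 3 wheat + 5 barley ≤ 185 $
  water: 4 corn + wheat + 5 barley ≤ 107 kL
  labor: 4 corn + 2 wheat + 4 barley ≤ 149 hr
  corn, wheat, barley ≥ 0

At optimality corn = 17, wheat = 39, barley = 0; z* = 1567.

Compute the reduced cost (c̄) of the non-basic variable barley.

-7.5

Check each constraint at x*: seed budget 185/185 (tight); water 107/107 (tight); labor 146/149 (slack 3).
By complementary slackness, y = 0 for the non-binding constraint.
The binding rows give the dual system: 4·y_seed budget + 4·y_water = 44 and 3·y_seed budget + 1·y_water = 21.
This yields shadow prices y_seed budget = 5, y_water = 6.
Reduced cost of barley: c₃ − yᵀa₃ = 47.5 − (5·5 + 6·5) = 47.5 − 55 = -7.5.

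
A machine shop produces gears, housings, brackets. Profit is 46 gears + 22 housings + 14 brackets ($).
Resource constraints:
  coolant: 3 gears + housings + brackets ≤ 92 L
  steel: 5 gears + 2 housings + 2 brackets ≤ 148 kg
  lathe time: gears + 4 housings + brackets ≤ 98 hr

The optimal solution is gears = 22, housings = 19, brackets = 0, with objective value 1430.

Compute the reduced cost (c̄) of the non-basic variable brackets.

-5

Check each constraint at x*: coolant 85/92 (slack 7); steel 148/148 (tight); lathe time 98/98 (tight).
By complementary slackness, y = 0 for the non-binding constraint.
The binding rows give the dual system: 5·y_steel + 1·y_lathe time = 46 and 2·y_steel + 4·y_lathe time = 22.
→ y_steel = 9 and y_lathe time = 1.
Reduced cost of brackets: c₃ − yᵀa₃ = 14 − (9·2 + 1·1) = 14 − 19 = -5.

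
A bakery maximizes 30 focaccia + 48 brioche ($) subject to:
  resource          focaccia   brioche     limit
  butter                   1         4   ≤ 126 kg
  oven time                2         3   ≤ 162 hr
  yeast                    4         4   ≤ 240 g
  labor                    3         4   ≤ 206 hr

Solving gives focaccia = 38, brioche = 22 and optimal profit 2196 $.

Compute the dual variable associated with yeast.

Check each constraint at x*: butter 126/126 (tight); oven time 142/162 (slack 20); yeast 240/240 (tight); labor 202/206 (slack 4).
Slack constraints have shadow price 0 (complementary slackness).
The binding rows give the dual system: 1·y_butter + 4·y_yeast = 30 and 4·y_butter + 4·y_yeast = 48.
Solving: y_butter = 6, y_yeast = 6.
Shadow price of yeast = 6.

6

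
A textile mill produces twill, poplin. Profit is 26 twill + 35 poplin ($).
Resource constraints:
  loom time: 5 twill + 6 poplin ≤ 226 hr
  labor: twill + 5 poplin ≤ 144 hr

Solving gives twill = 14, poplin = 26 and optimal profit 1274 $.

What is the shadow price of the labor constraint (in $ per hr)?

1

Check each constraint at x*: loom time 226/226 (tight); labor 144/144 (tight).
Dual feasibility on the basic columns requires 5·y_loom time + 1·y_labor = 26, 6·y_loom time + 5·y_labor = 35.
This yields shadow prices y_loom time = 5, y_labor = 1.
Shadow price of labor = 1.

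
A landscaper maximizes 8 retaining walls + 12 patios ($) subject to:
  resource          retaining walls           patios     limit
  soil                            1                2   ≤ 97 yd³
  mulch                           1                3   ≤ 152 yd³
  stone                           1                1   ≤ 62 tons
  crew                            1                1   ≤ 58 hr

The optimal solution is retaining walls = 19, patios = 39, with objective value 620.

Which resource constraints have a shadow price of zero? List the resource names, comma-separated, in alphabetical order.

soil: 97/97 (binding)
mulch: 136/152 (slack 16)
stone: 58/62 (slack 4)
crew: 58/58 (binding)
By complementary slackness, a constraint with positive slack has shadow price 0 → mulch, stone.

mulch, stone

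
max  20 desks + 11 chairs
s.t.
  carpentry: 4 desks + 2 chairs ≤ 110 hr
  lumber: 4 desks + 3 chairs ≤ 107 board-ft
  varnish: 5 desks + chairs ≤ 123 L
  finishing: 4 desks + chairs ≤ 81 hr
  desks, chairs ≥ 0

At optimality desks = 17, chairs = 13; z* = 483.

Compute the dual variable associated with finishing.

2

At the optimum: carpentry uses 94 of 110 (slack = 16); lumber uses 107 of 107 (binding); varnish uses 98 of 123 (slack = 25); finishing uses 81 of 81 (binding).
Slack constraints have shadow price 0 (complementary slackness).
The binding rows give the dual system: 4·y_lumber + 4·y_finishing = 20 and 3·y_lumber + 1·y_finishing = 11.
Solving: y_lumber = 3, y_finishing = 2.
Shadow price of finishing = 2.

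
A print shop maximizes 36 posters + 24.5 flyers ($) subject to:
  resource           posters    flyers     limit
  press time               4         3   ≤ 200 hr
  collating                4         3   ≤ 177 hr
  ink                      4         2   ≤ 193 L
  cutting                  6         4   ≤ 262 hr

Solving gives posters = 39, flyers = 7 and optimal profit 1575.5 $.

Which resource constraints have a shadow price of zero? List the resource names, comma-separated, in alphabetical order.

ink, press time

press time: 177/200 (slack 23)
collating: 177/177 (binding)
ink: 170/193 (slack 23)
cutting: 262/262 (binding)
By complementary slackness, a constraint with positive slack has shadow price 0 → ink, press time.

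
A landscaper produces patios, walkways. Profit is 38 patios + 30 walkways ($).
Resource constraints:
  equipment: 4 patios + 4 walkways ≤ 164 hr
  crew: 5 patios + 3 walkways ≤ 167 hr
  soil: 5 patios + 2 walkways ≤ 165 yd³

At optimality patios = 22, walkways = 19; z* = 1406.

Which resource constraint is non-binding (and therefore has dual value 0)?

soil

equipment: 164/164 (binding)
crew: 167/167 (binding)
soil: 148/165 (slack 17)
By complementary slackness, a constraint with positive slack has shadow price 0 → soil.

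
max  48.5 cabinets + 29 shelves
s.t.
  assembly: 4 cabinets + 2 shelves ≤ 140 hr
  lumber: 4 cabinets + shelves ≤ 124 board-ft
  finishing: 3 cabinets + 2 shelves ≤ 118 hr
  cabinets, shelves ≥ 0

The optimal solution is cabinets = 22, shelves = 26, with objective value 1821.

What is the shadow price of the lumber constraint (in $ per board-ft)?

0

Check each constraint at x*: assembly 140/140 (tight); lumber 114/124 (slack 10); finishing 118/118 (tight).
Slack constraints have shadow price 0 (complementary slackness).
From A_Bᵀ y = c: 4·y_assembly + 3·y_finishing = 48.5; 2·y_assembly + 2·y_finishing = 29.
Solving: y_assembly = 5, y_finishing = 9.5.
Shadow price of lumber = 0.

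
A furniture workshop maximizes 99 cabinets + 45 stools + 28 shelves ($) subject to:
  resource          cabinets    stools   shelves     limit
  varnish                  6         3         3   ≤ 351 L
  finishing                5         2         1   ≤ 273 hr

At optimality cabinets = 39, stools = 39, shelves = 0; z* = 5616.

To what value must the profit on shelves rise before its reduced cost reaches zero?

36

Both varnish and finishing are binding at x*.
Dual feasibility on the basic columns requires 6·y_varnish + 5·y_finishing = 99, 3·y_varnish + 2·y_finishing = 45.
Solving: y_varnish = 9, y_finishing = 9.
shelves enters the basis when its profit ≥ yᵀa₃ = 9·3 + 9·1 = 36.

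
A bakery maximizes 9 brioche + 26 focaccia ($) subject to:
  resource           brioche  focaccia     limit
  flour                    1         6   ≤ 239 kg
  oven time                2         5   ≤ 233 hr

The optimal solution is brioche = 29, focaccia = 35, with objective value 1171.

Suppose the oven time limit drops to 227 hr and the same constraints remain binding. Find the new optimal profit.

1147

At the optimum: flour uses 239 of 239 (binding); oven time uses 233 of 233 (binding).
Dual feasibility on the basic columns requires 1·y_flour + 2·y_oven time = 9, 6·y_flour + 5·y_oven time = 26.
This yields shadow prices y_flour = 1, y_oven time = 4.
Δz = y_oven time·Δb = 4 × (-6) = -24, so new z* = 1171 − 24 = 1147.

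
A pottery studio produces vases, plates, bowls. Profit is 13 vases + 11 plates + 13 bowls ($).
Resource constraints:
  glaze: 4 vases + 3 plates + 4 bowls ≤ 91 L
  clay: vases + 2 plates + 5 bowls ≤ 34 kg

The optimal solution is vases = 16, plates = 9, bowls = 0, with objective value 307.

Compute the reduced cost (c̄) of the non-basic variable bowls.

Both glaze and clay are binding at x*.
The binding rows give the dual system: 4·y_glaze + 1·y_clay = 13 and 3·y_glaze + 2·y_clay = 11.
→ y_glaze = 3 and y_clay = 1.
Reduced cost of bowls: c₃ − yᵀa₃ = 13 − (3·4 + 1·5) = 13 − 17 = -4.

-4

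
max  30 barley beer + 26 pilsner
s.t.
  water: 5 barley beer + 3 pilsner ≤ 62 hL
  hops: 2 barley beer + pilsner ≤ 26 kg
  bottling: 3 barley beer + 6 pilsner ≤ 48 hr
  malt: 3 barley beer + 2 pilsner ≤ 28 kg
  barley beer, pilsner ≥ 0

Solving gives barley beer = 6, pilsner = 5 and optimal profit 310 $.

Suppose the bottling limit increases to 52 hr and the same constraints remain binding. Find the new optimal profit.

Binding: bottling and malt. Non-binding: water (17 unused), hops (9 unused).
Slack constraints have shadow price 0 (complementary slackness).
The binding rows give the dual system: 3·y_bottling + 3·y_malt = 30 and 6·y_bottling + 2·y_malt = 26.
→ y_bottling = 1.5 and y_malt = 8.5.
Δz = y_bottling·Δb = 1.5 × (4) = 6, so new z* = 310 + 6 = 316.

316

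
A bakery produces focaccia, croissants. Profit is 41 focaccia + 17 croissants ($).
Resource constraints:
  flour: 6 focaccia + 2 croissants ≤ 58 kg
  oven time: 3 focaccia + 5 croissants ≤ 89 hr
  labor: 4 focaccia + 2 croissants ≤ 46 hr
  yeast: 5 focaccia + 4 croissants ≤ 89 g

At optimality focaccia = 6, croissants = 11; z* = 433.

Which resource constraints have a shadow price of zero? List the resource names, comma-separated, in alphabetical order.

flour: 58/58 (binding)
oven time: 73/89 (slack 16)
labor: 46/46 (binding)
yeast: 74/89 (slack 15)
By complementary slackness, a constraint with positive slack has shadow price 0 → oven time, yeast.

oven time, yeast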